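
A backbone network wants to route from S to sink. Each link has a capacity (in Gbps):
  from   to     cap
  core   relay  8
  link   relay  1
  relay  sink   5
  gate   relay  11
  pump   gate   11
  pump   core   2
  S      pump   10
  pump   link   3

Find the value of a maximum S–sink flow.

Augment S→pump→core→relay→sink: bottleneck 2. Total 2.
Augment S→pump→gate→relay→sink: bottleneck 3. Total 5.
No augmenting path remains in the residual graph.

5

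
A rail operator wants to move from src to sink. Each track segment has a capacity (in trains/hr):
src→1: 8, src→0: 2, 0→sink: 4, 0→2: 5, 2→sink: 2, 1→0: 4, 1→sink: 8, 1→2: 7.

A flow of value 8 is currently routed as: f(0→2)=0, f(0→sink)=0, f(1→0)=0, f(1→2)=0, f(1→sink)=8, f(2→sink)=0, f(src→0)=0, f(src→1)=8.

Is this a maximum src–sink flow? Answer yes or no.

Residual path src→0→sink has bottleneck 2 > 0.
Pushing 2 along it raises the flow to 10, so the given flow is not maximum.

No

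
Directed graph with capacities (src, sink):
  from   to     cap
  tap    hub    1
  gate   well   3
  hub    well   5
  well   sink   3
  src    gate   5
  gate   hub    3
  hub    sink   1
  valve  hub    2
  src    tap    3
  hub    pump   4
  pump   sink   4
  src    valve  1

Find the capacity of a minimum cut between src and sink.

Max flow = 7 (via 4 augmenting paths).
In the residual at optimum, the set reachable from src is {src, tap}.
Cut edges: src->gate (cap 5), src->valve (cap 1), tap->hub (cap 1). Sum = 7.

7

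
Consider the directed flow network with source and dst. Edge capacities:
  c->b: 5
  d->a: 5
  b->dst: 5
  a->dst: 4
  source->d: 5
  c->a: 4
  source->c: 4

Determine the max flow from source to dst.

Augment source->d->a->dst: bottleneck 4. Total 4.
Augment source->c->b->dst: bottleneck 4. Total 8.
No augmenting path remains in the residual graph.

8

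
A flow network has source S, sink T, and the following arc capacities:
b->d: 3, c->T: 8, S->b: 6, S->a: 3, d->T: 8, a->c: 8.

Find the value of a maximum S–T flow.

6

Augment S->b->d->T: bottleneck 3. Total 3.
Augment S->a->c->T: bottleneck 3. Total 6.
No augmenting path remains in the residual graph.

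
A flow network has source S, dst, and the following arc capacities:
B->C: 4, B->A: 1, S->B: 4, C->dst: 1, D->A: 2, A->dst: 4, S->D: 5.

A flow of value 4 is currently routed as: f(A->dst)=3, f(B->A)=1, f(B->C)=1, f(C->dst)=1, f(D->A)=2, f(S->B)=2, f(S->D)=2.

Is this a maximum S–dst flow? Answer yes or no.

Yes

Residual reachable from S: {B, C, D, S}; dst is not reachable.
Saturated cut: D->A, B->A, C->dst with total capacity 4 = current flow value. Flow is maximum.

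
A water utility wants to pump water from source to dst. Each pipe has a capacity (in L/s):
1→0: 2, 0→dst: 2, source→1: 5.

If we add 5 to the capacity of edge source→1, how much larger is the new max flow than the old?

Original max flow = 2.
Edge source→1 does not cross the min cut (source side {1, source}), so extra capacity there cannot help.
New max flow = 2. Increase = 0.

0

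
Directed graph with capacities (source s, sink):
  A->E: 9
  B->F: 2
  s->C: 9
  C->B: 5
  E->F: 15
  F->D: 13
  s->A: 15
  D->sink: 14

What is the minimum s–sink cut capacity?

11

Max flow = 11 (via 2 augmenting paths).
In the residual at optimum, the set reachable from s is {A, B, C, s}.
Cut edges: A->E (cap 9), B->F (cap 2). Sum = 11.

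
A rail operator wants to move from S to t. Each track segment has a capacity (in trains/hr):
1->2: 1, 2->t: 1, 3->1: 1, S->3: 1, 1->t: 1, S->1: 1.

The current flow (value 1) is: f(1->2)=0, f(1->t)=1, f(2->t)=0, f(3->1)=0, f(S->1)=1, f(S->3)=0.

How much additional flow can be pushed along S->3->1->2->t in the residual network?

Residual capacities along the path: S->3: 1, 3->1: 1, 1->2: 1, 2->t: 1.
Minimum is 1.

1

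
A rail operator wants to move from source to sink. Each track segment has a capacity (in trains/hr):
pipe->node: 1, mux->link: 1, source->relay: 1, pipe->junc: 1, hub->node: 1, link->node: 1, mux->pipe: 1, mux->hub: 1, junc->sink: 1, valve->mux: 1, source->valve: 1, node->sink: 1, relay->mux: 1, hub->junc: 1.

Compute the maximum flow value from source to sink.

2

Augment source->valve->mux->link->node->sink: bottleneck 1. Total 1.
Augment source->relay->mux->pipe->junc->sink: bottleneck 1. Total 2.
No augmenting path remains in the residual graph.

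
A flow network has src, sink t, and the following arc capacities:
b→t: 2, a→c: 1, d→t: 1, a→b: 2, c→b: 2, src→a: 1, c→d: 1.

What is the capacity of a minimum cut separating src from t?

Max flow = 1 (via 1 augmenting path).
In the residual at optimum, the set reachable from src is {src}.
Cut edges: src→a (cap 1). Sum = 1.

1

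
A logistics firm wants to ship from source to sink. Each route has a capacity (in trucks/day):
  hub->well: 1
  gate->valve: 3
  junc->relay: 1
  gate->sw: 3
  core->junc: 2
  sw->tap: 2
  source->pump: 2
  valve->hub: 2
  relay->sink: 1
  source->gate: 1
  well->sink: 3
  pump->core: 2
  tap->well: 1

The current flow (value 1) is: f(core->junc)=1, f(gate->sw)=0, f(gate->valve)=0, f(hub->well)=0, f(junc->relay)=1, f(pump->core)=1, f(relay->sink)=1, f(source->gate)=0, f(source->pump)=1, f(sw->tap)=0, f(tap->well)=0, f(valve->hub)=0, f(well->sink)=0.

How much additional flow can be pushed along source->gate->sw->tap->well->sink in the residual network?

1

Residual capacities along the path: source->gate: 1, gate->sw: 3, sw->tap: 2, tap->well: 1, well->sink: 3.
Minimum is 1.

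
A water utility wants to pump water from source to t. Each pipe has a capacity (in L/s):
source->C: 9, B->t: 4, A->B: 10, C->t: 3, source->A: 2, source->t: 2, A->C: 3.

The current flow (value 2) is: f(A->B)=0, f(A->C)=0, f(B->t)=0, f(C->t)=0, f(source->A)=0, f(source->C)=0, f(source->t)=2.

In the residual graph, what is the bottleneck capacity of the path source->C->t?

Residual capacities along the path: source->C: 9, C->t: 3.
Minimum is 3.

3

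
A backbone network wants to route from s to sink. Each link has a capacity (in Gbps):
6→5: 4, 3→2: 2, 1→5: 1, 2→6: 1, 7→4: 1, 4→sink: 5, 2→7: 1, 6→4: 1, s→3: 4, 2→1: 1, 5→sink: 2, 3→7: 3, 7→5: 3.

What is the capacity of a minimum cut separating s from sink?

Max flow = 4 (via 3 augmenting paths).
In the residual at optimum, the set reachable from s is {s}.
Cut edges: s→3 (cap 4). Sum = 4.

4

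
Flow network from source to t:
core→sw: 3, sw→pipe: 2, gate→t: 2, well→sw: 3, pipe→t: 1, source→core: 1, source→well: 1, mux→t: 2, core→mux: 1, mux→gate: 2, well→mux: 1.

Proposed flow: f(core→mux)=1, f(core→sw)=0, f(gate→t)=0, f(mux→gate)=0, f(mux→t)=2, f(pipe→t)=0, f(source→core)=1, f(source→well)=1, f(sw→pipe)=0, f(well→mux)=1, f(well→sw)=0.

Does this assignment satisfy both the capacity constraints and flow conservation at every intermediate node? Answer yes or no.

Yes

Every edge has 0 ≤ f(e) ≤ cap(e).
At each intermediate node, inflow equals outflow.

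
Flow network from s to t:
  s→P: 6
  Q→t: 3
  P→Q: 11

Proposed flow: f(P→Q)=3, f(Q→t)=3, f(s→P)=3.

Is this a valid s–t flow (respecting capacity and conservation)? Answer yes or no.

Every edge has 0 ≤ f(e) ≤ cap(e).
At each intermediate node, inflow equals outflow.

Yes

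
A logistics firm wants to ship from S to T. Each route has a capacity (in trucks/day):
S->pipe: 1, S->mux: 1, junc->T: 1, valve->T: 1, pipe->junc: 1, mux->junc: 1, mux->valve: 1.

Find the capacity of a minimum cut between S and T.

Max flow = 2 (via 2 augmenting paths).
In the residual at optimum, the set reachable from S is {S}.
Cut edges: S->mux (cap 1), S->pipe (cap 1). Sum = 2.

2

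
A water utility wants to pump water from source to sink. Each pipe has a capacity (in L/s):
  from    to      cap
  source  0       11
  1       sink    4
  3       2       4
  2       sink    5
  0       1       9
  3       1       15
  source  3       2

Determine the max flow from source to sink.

Augment source->0->1->sink: bottleneck 4. Total 4.
Augment source->3->2->sink: bottleneck 2. Total 6.
No augmenting path remains in the residual graph.

6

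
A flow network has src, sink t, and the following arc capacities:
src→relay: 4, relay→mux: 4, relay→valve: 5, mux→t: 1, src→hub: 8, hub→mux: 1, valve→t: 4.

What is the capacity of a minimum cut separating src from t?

Max flow = 5 (via 2 augmenting paths).
In the residual at optimum, the set reachable from src is {hub, src}.
Cut edges: src→relay (cap 4), hub→mux (cap 1). Sum = 5.

5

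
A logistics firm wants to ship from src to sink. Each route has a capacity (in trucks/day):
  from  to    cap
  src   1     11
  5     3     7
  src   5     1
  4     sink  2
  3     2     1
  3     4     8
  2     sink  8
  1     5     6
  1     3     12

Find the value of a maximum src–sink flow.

3

Augment src->1->3->4->sink: bottleneck 2. Total 2.
Augment src->1->3->2->sink: bottleneck 1. Total 3.
No augmenting path remains in the residual graph.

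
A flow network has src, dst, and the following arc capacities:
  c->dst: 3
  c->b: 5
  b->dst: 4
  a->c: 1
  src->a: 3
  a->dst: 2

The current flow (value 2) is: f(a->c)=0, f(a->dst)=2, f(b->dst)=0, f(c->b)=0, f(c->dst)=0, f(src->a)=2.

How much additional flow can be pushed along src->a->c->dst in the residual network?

1

Residual capacities along the path: src->a: 1, a->c: 1, c->dst: 3.
Minimum is 1.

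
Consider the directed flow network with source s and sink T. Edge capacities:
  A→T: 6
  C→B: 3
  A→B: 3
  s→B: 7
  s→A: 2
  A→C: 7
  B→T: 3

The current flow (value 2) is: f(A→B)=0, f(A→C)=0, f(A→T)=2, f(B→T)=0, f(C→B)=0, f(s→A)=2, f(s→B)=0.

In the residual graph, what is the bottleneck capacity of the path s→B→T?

3

Residual capacities along the path: s→B: 7, B→T: 3.
Minimum is 3.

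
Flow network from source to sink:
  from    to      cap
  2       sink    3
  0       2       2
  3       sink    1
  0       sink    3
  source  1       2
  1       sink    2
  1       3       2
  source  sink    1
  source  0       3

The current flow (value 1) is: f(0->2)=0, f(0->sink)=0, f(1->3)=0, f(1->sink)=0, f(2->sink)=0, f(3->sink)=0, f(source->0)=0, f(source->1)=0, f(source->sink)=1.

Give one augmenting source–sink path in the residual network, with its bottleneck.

Residual along source->1->sink: source->1: 2, 1->sink: 2.
Bottleneck = min = 2.

source->1->sink, bottleneck 2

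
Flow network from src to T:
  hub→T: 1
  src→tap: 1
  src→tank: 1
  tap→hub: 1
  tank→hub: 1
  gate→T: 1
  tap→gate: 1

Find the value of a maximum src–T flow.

Augment src→tank→hub→T: bottleneck 1. Total 1.
Augment src→tap→gate→T: bottleneck 1. Total 2.
No augmenting path remains in the residual graph.

2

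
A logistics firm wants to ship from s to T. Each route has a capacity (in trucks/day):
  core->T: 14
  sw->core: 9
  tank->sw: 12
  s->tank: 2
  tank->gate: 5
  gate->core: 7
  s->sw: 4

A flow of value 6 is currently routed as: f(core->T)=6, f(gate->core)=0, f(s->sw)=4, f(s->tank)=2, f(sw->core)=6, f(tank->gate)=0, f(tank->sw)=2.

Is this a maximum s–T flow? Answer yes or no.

Yes

Residual reachable from s: {s}; T is not reachable.
Saturated cut: s->tank, s->sw with total capacity 6 = current flow value. Flow is maximum.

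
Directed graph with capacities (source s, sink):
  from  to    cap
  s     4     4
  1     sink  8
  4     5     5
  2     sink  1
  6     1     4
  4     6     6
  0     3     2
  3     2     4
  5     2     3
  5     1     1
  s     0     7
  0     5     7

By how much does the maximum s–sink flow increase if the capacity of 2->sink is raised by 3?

Original max flow = 6.
After raising cap(2->sink), augmenting paths through that edge carry 3 more units.
New max flow = 9. Increase = 3.

3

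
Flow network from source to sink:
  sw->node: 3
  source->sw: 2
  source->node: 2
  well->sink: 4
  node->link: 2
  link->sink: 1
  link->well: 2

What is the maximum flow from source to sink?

Augment source->node->link->sink: bottleneck 1. Total 1.
Augment source->node->link->well->sink: bottleneck 1. Total 2.
No augmenting path remains in the residual graph.

2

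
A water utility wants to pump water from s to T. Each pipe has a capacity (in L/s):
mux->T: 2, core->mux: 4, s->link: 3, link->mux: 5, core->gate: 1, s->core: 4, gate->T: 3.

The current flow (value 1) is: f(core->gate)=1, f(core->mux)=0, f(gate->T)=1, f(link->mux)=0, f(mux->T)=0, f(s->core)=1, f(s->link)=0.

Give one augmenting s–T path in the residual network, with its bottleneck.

Residual along s->core->mux->T: s->core: 3, core->mux: 4, mux->T: 2.
Bottleneck = min = 2.

s->core->mux->T, bottleneck 2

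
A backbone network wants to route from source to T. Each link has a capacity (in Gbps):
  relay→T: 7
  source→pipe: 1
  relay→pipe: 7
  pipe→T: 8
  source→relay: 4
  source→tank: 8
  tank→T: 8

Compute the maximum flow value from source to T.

13

Augment source→tank→T: bottleneck 8. Total 8.
Augment source→relay→T: bottleneck 4. Total 12.
Augment source→pipe→T: bottleneck 1. Total 13.
No augmenting path remains in the residual graph.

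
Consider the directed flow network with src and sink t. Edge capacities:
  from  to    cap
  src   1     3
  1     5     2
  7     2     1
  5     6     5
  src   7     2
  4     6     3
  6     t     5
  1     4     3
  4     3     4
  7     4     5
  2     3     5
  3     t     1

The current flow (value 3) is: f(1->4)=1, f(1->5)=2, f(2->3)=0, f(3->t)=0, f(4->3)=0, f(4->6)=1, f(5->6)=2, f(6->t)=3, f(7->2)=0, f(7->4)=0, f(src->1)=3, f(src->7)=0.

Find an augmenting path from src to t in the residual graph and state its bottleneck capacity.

Residual along src->7->4->6->t: src->7: 2, 7->4: 5, 4->6: 2, 6->t: 2.
Bottleneck = min = 2.

src->7->4->6->t, bottleneck 2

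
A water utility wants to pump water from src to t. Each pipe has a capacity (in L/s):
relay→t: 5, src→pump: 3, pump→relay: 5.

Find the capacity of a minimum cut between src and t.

Max flow = 3 (via 1 augmenting path).
In the residual at optimum, the set reachable from src is {src}.
Cut edges: src→pump (cap 3). Sum = 3.

3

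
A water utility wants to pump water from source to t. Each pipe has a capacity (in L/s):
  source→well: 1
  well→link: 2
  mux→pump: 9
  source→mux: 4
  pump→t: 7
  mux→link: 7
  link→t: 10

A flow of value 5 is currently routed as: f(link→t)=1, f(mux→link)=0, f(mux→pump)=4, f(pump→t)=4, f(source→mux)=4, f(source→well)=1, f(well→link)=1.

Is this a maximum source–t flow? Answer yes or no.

Residual reachable from source: {source}; t is not reachable.
Saturated cut: source→mux, source→well with total capacity 5 = current flow value. Flow is maximum.

Yes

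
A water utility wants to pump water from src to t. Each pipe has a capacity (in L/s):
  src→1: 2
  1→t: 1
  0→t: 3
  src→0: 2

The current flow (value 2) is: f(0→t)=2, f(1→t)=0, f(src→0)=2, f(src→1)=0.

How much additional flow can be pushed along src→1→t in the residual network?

1

Residual capacities along the path: src→1: 2, 1→t: 1.
Minimum is 1.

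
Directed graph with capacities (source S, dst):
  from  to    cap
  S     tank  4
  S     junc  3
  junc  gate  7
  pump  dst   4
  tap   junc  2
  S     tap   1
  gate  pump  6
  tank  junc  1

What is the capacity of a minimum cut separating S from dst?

Max flow = 4 (via 2 augmenting paths).
In the residual at optimum, the set reachable from S is {S, gate, junc, pump, tank, tap}.
Cut edges: pump->dst (cap 4). Sum = 4.

4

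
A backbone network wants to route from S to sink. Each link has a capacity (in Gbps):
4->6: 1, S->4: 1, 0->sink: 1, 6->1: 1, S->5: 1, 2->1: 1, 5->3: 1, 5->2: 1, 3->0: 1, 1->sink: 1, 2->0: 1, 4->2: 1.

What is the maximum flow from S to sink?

2

Augment S->4->6->1->sink: bottleneck 1. Total 1.
Augment S->5->2->0->sink: bottleneck 1. Total 2.
No augmenting path remains in the residual graph.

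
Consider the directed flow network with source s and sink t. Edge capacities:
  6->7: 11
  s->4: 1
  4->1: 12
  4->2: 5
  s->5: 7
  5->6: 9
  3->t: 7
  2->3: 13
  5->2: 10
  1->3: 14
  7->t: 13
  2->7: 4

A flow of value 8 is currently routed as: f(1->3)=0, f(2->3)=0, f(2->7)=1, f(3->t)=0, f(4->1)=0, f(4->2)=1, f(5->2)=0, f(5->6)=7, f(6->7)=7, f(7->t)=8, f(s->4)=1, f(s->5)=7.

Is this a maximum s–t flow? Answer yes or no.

Residual reachable from s: {s}; t is not reachable.
Saturated cut: s->5, s->4 with total capacity 8 = current flow value. Flow is maximum.

Yes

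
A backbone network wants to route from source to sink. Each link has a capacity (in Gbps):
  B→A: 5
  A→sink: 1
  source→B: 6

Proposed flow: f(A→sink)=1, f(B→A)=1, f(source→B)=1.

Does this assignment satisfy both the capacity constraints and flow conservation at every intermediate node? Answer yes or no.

Yes

Every edge has 0 ≤ f(e) ≤ cap(e).
At each intermediate node, inflow equals outflow.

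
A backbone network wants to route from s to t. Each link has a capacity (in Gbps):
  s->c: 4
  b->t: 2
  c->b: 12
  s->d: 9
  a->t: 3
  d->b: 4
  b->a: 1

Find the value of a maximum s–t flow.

Augment s->c->b->t: bottleneck 2. Total 2.
Augment s->c->b->a->t: bottleneck 1. Total 3.
No augmenting path remains in the residual graph.

3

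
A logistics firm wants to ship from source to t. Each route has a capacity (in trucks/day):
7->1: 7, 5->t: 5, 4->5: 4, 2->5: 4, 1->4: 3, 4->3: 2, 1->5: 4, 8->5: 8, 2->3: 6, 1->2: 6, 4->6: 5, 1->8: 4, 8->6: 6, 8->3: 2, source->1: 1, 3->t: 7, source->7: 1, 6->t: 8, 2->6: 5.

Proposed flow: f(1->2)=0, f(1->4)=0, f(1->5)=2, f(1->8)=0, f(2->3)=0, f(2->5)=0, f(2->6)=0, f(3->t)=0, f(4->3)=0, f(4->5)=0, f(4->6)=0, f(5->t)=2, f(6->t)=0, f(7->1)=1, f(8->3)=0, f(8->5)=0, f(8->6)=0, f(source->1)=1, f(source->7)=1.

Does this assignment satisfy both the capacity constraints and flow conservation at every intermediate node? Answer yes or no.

Yes

Every edge has 0 ≤ f(e) ≤ cap(e).
At each intermediate node, inflow equals outflow.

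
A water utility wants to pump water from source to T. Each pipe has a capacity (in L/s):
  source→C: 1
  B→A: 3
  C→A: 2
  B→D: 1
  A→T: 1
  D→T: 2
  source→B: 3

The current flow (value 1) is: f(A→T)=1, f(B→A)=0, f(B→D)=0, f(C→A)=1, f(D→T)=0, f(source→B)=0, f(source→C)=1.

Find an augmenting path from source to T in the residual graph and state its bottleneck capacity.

source→B→D→T, bottleneck 1

Residual along source→B→D→T: source→B: 3, B→D: 1, D→T: 2.
Bottleneck = min = 1.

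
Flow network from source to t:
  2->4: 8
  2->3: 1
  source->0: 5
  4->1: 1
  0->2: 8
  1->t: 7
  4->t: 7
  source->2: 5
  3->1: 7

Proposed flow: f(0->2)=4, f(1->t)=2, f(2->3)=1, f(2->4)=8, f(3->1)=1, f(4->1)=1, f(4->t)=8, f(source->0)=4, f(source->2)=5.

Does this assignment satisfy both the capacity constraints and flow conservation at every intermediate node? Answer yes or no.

No

Capacity violated on 4->t: flow 8 > capacity 7.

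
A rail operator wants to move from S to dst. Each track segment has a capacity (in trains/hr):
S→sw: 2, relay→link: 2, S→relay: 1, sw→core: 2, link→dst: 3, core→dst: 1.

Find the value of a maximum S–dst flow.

Augment S→sw→core→dst: bottleneck 1. Total 1.
Augment S→relay→link→dst: bottleneck 1. Total 2.
No augmenting path remains in the residual graph.

2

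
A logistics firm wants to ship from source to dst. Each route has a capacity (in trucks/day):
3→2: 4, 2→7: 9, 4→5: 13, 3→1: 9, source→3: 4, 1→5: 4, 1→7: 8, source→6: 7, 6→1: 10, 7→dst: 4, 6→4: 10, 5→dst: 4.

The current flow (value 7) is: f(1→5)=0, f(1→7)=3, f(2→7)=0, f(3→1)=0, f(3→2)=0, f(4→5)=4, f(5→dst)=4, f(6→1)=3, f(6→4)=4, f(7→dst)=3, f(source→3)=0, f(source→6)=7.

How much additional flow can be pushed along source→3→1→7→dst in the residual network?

1

Residual capacities along the path: source→3: 4, 3→1: 9, 1→7: 5, 7→dst: 1.
Minimum is 1.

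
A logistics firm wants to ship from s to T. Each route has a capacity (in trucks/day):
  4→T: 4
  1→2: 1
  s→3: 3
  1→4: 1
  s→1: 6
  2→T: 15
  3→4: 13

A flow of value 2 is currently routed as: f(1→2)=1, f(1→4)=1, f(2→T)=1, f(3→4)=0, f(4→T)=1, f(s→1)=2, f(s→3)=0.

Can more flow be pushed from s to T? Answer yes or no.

Residual path s→3→4→T has bottleneck 3 > 0.
Pushing 3 along it raises the flow to 5, so the given flow is not maximum.

Yes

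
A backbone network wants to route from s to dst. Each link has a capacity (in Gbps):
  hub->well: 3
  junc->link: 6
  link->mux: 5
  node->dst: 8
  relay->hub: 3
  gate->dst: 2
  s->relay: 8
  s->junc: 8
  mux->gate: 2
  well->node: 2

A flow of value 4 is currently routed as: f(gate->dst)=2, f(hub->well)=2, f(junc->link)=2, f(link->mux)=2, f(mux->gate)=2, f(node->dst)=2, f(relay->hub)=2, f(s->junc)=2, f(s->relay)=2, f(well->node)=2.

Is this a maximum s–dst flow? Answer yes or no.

Residual reachable from s: {hub, junc, link, mux, relay, s, well}; dst is not reachable.
Saturated cut: well->node, mux->gate with total capacity 4 = current flow value. Flow is maximum.

Yes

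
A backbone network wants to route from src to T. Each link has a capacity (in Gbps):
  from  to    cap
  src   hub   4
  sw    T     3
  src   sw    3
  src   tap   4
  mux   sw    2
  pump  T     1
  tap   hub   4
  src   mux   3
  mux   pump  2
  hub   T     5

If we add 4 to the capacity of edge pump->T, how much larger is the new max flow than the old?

1

Original max flow = 9.
After raising cap(pump->T), augmenting paths through that edge carry 1 more unit.
New max flow = 10. Increase = 1.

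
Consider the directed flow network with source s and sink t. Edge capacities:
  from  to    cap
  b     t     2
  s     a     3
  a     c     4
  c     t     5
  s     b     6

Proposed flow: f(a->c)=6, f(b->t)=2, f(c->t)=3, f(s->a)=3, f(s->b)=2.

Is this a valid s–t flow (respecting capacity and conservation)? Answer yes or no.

No

Capacity violated on a->c: flow 6 > capacity 4.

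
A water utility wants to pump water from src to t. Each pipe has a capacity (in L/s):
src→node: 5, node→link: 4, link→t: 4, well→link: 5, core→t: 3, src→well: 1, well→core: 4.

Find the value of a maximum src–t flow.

5

Augment src→node→link→t: bottleneck 4. Total 4.
Augment src→well→core→t: bottleneck 1. Total 5.
No augmenting path remains in the residual graph.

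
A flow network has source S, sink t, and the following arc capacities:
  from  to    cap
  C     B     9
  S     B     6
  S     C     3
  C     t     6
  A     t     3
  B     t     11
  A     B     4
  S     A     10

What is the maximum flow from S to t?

16

Augment S→A→t: bottleneck 3. Total 3.
Augment S→C→t: bottleneck 3. Total 6.
Augment S→B→t: bottleneck 6. Total 12.
Augment S→A→B→t: bottleneck 4. Total 16.
No augmenting path remains in the residual graph.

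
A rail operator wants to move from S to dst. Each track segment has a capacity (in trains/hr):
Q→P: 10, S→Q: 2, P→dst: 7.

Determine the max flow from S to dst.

Augment S→Q→P→dst: bottleneck 2. Total 2.
No augmenting path remains in the residual graph.

2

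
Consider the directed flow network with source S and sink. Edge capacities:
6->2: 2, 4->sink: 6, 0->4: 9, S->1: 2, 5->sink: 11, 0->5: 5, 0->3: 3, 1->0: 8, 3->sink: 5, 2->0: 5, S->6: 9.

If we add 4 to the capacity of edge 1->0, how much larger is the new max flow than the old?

0

Original max flow = 4.
Edge 1->0 does not cross the min cut (source side {6, S}), so extra capacity there cannot help.
New max flow = 4. Increase = 0.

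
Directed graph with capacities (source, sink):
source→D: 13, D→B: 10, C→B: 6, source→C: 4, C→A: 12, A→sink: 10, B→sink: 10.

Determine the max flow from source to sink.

Augment source→C→A→sink: bottleneck 4. Total 4.
Augment source→D→B→sink: bottleneck 10. Total 14.
No augmenting path remains in the residual graph.

14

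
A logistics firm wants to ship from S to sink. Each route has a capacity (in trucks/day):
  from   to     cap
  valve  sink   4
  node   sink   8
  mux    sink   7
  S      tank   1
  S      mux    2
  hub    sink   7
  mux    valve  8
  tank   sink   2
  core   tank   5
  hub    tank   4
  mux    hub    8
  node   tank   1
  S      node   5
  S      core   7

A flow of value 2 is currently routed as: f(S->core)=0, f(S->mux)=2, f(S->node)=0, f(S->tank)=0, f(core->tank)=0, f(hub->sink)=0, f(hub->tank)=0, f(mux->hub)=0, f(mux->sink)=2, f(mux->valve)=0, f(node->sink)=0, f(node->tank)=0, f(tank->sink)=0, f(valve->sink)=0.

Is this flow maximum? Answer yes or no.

Residual path S->node->sink has bottleneck 5 > 0.
Pushing 5 along it raises the flow to 7, so the given flow is not maximum.

No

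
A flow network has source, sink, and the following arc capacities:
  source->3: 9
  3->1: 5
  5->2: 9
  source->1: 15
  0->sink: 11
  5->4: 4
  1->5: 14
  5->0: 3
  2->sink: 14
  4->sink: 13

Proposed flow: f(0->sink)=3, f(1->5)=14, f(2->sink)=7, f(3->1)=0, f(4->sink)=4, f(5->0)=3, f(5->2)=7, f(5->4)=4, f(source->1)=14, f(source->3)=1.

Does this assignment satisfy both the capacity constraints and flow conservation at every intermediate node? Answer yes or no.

No

Conservation fails at 3: inflow 1 ≠ outflow 0.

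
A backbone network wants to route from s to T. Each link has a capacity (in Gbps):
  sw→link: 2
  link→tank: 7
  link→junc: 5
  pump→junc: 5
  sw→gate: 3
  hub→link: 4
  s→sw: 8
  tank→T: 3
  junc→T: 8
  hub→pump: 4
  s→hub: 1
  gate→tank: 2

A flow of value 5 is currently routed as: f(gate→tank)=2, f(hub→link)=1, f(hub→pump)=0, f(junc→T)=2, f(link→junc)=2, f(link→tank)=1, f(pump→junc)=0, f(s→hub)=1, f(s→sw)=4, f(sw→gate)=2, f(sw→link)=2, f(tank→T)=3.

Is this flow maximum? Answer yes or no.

Yes

Residual reachable from s: {gate, s, sw}; T is not reachable.
Saturated cut: s→hub, sw→link, gate→tank with total capacity 5 = current flow value. Flow is maximum.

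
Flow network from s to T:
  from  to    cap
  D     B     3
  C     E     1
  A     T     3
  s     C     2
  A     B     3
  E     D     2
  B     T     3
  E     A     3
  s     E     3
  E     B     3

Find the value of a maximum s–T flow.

Augment s→E→A→T: bottleneck 3. Total 3.
Augment s→C→E→B→T: bottleneck 1. Total 4.
No augmenting path remains in the residual graph.

4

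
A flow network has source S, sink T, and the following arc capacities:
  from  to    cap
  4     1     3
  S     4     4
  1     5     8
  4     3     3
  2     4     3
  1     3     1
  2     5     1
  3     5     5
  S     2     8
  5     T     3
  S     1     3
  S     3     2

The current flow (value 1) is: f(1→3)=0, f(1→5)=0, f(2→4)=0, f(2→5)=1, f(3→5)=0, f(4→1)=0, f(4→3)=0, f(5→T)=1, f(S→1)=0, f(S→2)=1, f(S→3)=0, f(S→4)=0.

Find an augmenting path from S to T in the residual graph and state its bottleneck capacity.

Residual along S→1→5→T: S→1: 3, 1→5: 8, 5→T: 2.
Bottleneck = min = 2.

S→1→5→T, bottleneck 2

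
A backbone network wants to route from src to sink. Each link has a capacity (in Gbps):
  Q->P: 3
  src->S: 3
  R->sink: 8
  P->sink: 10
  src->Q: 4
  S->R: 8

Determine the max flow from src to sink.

6

Augment src->S->R->sink: bottleneck 3. Total 3.
Augment src->Q->P->sink: bottleneck 3. Total 6.
No augmenting path remains in the residual graph.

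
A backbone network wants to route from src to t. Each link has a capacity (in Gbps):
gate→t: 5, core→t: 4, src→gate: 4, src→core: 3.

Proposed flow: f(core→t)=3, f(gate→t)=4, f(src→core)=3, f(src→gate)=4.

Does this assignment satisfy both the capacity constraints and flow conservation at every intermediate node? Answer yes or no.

Every edge has 0 ≤ f(e) ≤ cap(e).
At each intermediate node, inflow equals outflow.

Yes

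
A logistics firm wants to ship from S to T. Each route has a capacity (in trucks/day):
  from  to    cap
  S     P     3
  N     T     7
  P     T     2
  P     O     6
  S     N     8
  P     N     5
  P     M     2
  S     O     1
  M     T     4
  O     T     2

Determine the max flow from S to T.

Augment S->P->T: bottleneck 2. Total 2.
Augment S->N->T: bottleneck 7. Total 9.
Augment S->O->T: bottleneck 1. Total 10.
Augment S->P->O->T: bottleneck 1. Total 11.
No augmenting path remains in the residual graph.

11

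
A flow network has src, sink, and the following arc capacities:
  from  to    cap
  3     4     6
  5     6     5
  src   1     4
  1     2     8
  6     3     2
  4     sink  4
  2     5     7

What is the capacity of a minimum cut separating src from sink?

Max flow = 2 (via 1 augmenting path).
In the residual at optimum, the set reachable from src is {1, 2, 5, 6, src}.
Cut edges: 6→3 (cap 2). Sum = 2.

2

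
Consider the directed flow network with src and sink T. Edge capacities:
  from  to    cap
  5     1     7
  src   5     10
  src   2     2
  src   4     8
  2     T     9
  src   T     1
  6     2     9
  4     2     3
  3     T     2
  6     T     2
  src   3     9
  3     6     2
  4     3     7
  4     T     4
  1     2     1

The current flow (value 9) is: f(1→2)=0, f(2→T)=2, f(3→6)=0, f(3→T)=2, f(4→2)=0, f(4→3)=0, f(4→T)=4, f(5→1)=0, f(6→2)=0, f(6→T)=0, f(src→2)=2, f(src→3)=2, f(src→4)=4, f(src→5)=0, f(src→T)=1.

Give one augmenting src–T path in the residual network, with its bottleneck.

Residual along src→4→2→T: src→4: 4, 4→2: 3, 2→T: 7.
Bottleneck = min = 3.

src→4→2→T, bottleneck 3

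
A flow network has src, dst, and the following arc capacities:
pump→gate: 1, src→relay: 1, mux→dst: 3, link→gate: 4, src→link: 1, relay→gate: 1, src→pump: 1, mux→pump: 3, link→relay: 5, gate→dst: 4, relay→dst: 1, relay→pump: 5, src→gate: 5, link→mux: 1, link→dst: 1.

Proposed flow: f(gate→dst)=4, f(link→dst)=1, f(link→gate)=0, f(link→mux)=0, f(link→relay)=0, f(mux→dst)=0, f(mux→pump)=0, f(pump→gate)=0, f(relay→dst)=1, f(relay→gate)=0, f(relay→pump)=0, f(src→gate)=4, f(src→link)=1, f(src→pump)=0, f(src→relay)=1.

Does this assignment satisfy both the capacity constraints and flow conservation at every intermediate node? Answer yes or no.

Yes

Every edge has 0 ≤ f(e) ≤ cap(e).
At each intermediate node, inflow equals outflow.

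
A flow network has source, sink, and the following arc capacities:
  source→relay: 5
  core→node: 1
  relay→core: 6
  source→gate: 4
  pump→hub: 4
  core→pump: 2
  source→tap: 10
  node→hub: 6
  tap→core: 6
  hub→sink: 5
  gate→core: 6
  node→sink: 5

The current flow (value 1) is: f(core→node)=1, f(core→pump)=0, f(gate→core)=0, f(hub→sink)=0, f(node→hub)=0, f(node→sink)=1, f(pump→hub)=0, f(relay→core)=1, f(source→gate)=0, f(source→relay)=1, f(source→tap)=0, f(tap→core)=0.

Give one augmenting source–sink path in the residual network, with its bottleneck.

Residual along source→relay→core→pump→hub→sink: source→relay: 4, relay→core: 5, core→pump: 2, pump→hub: 4, hub→sink: 5.
Bottleneck = min = 2.

source→relay→core→pump→hub→sink, bottleneck 2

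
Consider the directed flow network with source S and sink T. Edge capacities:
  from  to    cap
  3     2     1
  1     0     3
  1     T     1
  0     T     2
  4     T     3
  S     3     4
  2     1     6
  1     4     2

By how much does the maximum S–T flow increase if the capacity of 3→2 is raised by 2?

2

Original max flow = 1.
After raising cap(3→2), augmenting paths through that edge carry 2 more units.
New max flow = 3. Increase = 2.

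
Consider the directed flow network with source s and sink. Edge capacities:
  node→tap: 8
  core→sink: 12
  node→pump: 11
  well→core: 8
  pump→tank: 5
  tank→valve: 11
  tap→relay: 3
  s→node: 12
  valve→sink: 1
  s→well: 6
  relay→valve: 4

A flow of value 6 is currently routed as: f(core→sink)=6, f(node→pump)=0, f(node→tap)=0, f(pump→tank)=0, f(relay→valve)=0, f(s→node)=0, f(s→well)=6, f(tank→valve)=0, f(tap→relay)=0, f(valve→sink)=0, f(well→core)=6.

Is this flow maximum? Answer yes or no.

No

Residual path s→node→tap→relay→valve→sink has bottleneck 1 > 0.
Pushing 1 along it raises the flow to 7, so the given flow is not maximum.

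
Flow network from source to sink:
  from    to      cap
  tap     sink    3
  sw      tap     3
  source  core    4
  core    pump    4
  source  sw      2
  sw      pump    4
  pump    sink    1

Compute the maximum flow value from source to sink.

Augment source->core->pump->sink: bottleneck 1. Total 1.
Augment source->sw->tap->sink: bottleneck 2. Total 3.
No augmenting path remains in the residual graph.

3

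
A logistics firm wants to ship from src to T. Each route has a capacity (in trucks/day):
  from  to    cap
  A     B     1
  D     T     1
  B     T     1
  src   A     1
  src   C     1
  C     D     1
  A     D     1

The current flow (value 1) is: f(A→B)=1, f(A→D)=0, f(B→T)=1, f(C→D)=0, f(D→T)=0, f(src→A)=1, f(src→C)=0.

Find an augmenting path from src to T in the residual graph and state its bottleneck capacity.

src→C→D→T, bottleneck 1

Residual along src→C→D→T: src→C: 1, C→D: 1, D→T: 1.
Bottleneck = min = 1.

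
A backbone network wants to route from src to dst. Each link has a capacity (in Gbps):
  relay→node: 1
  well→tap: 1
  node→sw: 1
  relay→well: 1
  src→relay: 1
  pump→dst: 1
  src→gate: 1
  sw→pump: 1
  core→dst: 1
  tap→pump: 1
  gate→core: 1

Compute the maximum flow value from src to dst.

Augment src→gate→core→dst: bottleneck 1. Total 1.
Augment src→relay→well→tap→pump→dst: bottleneck 1. Total 2.
No augmenting path remains in the residual graph.

2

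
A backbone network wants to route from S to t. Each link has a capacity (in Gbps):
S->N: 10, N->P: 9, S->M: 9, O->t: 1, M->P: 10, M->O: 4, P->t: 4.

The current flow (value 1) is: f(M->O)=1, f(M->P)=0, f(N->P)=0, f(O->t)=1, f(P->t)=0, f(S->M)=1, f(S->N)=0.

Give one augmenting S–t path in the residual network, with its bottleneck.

Residual along S->M->P->t: S->M: 8, M->P: 10, P->t: 4.
Bottleneck = min = 4.

S->M->P->t, bottleneck 4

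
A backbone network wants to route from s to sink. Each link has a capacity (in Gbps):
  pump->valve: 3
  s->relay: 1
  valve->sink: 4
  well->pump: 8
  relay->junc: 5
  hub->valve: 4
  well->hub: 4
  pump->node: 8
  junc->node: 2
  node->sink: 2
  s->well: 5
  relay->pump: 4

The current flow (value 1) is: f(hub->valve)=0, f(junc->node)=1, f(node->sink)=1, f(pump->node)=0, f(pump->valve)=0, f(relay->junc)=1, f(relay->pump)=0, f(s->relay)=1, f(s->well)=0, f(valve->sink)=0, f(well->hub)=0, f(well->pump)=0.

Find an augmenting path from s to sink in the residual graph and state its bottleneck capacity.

Residual along s->well->pump->node->sink: s->well: 5, well->pump: 8, pump->node: 8, node->sink: 1.
Bottleneck = min = 1.

s->well->pump->node->sink, bottleneck 1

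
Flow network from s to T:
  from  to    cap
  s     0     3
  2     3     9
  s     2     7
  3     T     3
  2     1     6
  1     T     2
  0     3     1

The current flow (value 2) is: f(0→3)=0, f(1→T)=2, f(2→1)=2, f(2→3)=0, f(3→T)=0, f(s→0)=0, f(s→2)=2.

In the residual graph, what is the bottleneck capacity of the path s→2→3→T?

3

Residual capacities along the path: s→2: 5, 2→3: 9, 3→T: 3.
Minimum is 3.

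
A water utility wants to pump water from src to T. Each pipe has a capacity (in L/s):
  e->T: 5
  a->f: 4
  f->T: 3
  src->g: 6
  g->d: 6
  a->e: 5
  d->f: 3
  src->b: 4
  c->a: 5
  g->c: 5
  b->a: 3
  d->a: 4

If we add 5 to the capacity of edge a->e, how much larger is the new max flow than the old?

0

Original max flow = 8.
Even with extra capacity on a->e, another cut of capacity 8 remains binding.
New max flow = 8. Increase = 0.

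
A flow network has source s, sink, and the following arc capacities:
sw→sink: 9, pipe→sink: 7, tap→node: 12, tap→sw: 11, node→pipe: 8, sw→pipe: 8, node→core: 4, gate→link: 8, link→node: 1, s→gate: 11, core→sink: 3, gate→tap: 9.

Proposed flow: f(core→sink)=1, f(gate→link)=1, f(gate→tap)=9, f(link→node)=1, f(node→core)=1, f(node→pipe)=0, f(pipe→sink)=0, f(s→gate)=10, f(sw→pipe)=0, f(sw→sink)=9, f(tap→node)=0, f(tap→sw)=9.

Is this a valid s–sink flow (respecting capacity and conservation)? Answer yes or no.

Every edge has 0 ≤ f(e) ≤ cap(e).
At each intermediate node, inflow equals outflow.

Yes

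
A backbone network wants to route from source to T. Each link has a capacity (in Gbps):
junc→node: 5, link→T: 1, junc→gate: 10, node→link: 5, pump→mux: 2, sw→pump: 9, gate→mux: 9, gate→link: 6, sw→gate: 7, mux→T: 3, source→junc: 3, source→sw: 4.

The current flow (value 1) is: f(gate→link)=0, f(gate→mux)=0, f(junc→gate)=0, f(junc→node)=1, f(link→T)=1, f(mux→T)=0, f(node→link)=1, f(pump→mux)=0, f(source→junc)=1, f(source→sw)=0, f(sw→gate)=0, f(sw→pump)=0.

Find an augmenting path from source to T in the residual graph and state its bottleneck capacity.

source→junc→gate→mux→T, bottleneck 2

Residual along source→junc→gate→mux→T: source→junc: 2, junc→gate: 10, gate→mux: 9, mux→T: 3.
Bottleneck = min = 2.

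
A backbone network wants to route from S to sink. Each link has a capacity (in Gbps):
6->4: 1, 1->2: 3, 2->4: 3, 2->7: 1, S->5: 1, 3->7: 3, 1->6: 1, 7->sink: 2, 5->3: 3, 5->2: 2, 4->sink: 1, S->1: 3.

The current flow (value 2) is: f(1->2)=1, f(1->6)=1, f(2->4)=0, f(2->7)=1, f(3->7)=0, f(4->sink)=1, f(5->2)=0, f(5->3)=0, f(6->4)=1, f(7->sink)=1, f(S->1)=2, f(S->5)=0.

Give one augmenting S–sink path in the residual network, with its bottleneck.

S->5->3->7->sink, bottleneck 1

Residual along S->5->3->7->sink: S->5: 1, 5->3: 3, 3->7: 3, 7->sink: 1.
Bottleneck = min = 1.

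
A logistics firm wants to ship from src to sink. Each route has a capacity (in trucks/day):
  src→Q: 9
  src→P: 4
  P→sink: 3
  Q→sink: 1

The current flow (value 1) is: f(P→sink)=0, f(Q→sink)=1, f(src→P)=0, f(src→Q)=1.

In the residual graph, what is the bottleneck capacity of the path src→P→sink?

Residual capacities along the path: src→P: 4, P→sink: 3.
Minimum is 3.

3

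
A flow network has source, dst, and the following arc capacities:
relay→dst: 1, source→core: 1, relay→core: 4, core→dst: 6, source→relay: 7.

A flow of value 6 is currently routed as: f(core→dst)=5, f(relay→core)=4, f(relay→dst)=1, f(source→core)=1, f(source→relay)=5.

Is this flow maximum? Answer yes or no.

Residual reachable from source: {relay, source}; dst is not reachable.
Saturated cut: source→core, relay→core, relay→dst with total capacity 6 = current flow value. Flow is maximum.

Yes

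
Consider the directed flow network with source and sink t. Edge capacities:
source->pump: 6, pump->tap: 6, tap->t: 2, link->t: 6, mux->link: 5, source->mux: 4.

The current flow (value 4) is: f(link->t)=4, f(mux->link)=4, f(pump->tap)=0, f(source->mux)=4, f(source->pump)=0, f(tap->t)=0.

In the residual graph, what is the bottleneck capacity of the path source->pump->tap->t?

Residual capacities along the path: source->pump: 6, pump->tap: 6, tap->t: 2.
Minimum is 2.

2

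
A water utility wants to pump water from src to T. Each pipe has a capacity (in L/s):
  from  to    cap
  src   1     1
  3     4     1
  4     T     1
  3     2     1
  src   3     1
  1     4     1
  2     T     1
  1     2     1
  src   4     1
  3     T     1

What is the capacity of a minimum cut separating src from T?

3

Max flow = 3 (via 3 augmenting paths).
In the residual at optimum, the set reachable from src is {src}.
Cut edges: src->1 (cap 1), src->3 (cap 1), src->4 (cap 1). Sum = 3.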